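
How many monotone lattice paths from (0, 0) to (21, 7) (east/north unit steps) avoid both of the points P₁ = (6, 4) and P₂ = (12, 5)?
Number of paths = 753190

Inclusion–exclusion. Total paths: C(28, 21) = 1184040. Through P₁: C(10, 6)·C(18, 15) = 171360. Through P₂: C(17, 12)·C(11, 9) = 340340. Since P₁ is strictly southwest of P₂, a monotone path through both must visit P₁ then P₂; paths through both = C(10, 6)·C(7, 6)·C(11, 9) = 80850. Avoid both = 1184040 − 171360 − 340340 + 80850 = 753190.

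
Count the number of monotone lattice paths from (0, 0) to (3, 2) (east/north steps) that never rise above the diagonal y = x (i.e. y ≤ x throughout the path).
Number of paths = 5

By the reflection principle (André's argument), the number of monotone paths to (3, 2) with n ≤ m that never go above y = x is C(5, 3) − C(5, 4) = 10 − 5 = 5.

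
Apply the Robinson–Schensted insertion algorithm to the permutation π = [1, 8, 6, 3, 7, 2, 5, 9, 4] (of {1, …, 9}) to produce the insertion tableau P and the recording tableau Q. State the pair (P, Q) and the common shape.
P = [1, 2, 4, 9] / [3, 5] / [6, 7] / [8];  Q = [1, 2, 5, 8] / [3, 7] / [4, 9] / [6];  common shape = (4, 2, 2, 1)

Row-insert the values π_1, π_2, … into P one at a time, bumping the leftmost entry strictly greater than the inserted value down to the next row. The recording tableau Q records, in position (i, j), the step at which that cell was added to P.
  Insert 1 (step 1): P = [1];  Q = [1]
  Insert 8 (step 2): P = [1, 8];  Q = [1, 2]
  Insert 6 (step 3): P = [1, 6] / [8];  Q = [1, 2] / [3]
  Insert 3 (step 4): P = [1, 3] / [6] / [8];  Q = [1, 2] / [3] / [4]
  Insert 7 (step 5): P = [1, 3, 7] / [6] / [8];  Q = [1, 2, 5] / [3] / [4]
  Insert 2 (step 6): P = [1, 2, 7] / [3] / [6] / [8];  Q = [1, 2, 5] / [3] / [4] / [6]
  Insert 5 (step 7): P = [1, 2, 5] / [3, 7] / [6] / [8];  Q = [1, 2, 5] / [3, 7] / [4] / [6]
  Insert 9 (step 8): P = [1, 2, 5, 9] / [3, 7] / [6] / [8];  Q = [1, 2, 5, 8] / [3, 7] / [4] / [6]
  Insert 4 (step 9): P = [1, 2, 4, 9] / [3, 5] / [6, 7] / [8];  Q = [1, 2, 5, 8] / [3, 7] / [4, 9] / [6]
Final shape: (4, 2, 2, 1).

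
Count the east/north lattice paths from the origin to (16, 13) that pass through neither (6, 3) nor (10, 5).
Number of paths = 47110182

Inclusion–exclusion. Total paths: C(29, 16) = 67863915. Through P₁: C(9, 6)·C(20, 10) = 15519504. Through P₂: C(15, 10)·C(14, 6) = 9018009. Since P₁ is strictly southwest of P₂, a monotone path through both must visit P₁ then P₂; paths through both = C(9, 6)·C(6, 4)·C(14, 6) = 3783780. Avoid both = 67863915 − 15519504 − 9018009 + 3783780 = 47110182.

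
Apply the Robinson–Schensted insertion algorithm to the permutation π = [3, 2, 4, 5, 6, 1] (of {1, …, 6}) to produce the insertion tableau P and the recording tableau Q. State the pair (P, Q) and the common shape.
P = [1, 4, 5, 6] / [2] / [3];  Q = [1, 3, 4, 5] / [2] / [6];  common shape = (4, 1, 1)

Row-insert the values π_1, π_2, … into P one at a time, bumping the leftmost entry strictly greater than the inserted value down to the next row. The recording tableau Q records, in position (i, j), the step at which that cell was added to P.
  Insert 3 (step 1): P = [3];  Q = [1]
  Insert 2 (step 2): P = [2] / [3];  Q = [1] / [2]
  Insert 4 (step 3): P = [2, 4] / [3];  Q = [1, 3] / [2]
  Insert 5 (step 4): P = [2, 4, 5] / [3];  Q = [1, 3, 4] / [2]
  Insert 6 (step 5): P = [2, 4, 5, 6] / [3];  Q = [1, 3, 4, 5] / [2]
  Insert 1 (step 6): P = [1, 4, 5, 6] / [2] / [3];  Q = [1, 3, 4, 5] / [2] / [6]
Final shape: (4, 1, 1).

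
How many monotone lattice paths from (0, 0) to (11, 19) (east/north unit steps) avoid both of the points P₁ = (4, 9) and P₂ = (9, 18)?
Number of paths = 30955795

Inclusion–exclusion. Total paths: C(30, 11) = 54627300. Through P₁: C(13, 4)·C(17, 7) = 13905320. Through P₂: C(27, 9)·C(3, 2) = 14060475. Since P₁ is strictly southwest of P₂, a monotone path through both must visit P₁ then P₂; paths through both = C(13, 4)·C(14, 5)·C(3, 2) = 4294290. Avoid both = 54627300 − 13905320 − 14060475 + 4294290 = 30955795.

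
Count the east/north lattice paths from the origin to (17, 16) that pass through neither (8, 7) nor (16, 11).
Number of paths = 794817990

Inclusion–exclusion. Total paths: C(33, 17) = 1166803110. Through P₁: C(15, 8)·C(18, 9) = 312869700. Through P₂: C(27, 16)·C(6, 1) = 78227370. Since P₁ is strictly southwest of P₂, a monotone path through both must visit P₁ then P₂; paths through both = C(15, 8)·C(12, 8)·C(6, 1) = 19111950. Avoid both = 1166803110 − 312869700 − 78227370 + 19111950 = 794817990.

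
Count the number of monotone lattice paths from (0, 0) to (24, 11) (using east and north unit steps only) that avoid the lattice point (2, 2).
Number of paths = 296265450

Total paths from (0, 0) to (24, 11): C(35, 24) = 417225900. Paths through (2, 2): (paths (0, 0) → (2, 2)) × (paths (2, 2) → (24, 11)) = C(4, 2) · C(31, 22) = 6 · 20160075 = 120960450. Avoidance count = 417225900 − 120960450 = 296265450.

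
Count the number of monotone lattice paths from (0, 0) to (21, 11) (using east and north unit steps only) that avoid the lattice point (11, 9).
Number of paths = 117939120

Total paths from (0, 0) to (21, 11): C(32, 21) = 129024480. Paths through (11, 9): (paths (0, 0) → (11, 9)) × (paths (11, 9) → (21, 11)) = C(20, 11) · C(12, 10) = 167960 · 66 = 11085360. Avoidance count = 129024480 − 11085360 = 117939120.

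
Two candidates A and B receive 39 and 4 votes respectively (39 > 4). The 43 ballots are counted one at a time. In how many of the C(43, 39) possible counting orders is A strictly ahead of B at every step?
Strict-lead orderings = 100450

Total orderings of the 43 votes with 39 for A: C(43, 39) = 123410. By the Bertrand ballot formula (Cycle Lemma / reflection principle), the number of orderings in which A is strictly ahead of B throughout is (p − q)/(p + q) · C(p + q, p) = (39 − 4)/(39 + 4) · 123410 = 100450.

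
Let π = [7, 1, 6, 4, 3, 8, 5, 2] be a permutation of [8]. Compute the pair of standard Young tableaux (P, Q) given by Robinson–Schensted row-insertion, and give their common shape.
P = [1, 2, 5] / [3, 8] / [4] / [6] / [7];  Q = [1, 3, 6] / [2, 7] / [4] / [5] / [8];  common shape = (3, 2, 1, 1, 1)

Row-insert the values π_1, π_2, … into P one at a time, bumping the leftmost entry strictly greater than the inserted value down to the next row. The recording tableau Q records, in position (i, j), the step at which that cell was added to P.
  Insert 7 (step 1): P = [7];  Q = [1]
  Insert 1 (step 2): P = [1] / [7];  Q = [1] / [2]
  Insert 6 (step 3): P = [1, 6] / [7];  Q = [1, 3] / [2]
  Insert 4 (step 4): P = [1, 4] / [6] / [7];  Q = [1, 3] / [2] / [4]
  Insert 3 (step 5): P = [1, 3] / [4] / [6] / [7];  Q = [1, 3] / [2] / [4] / [5]
  Insert 8 (step 6): P = [1, 3, 8] / [4] / [6] / [7];  Q = [1, 3, 6] / [2] / [4] / [5]
  Insert 5 (step 7): P = [1, 3, 5] / [4, 8] / [6] / [7];  Q = [1, 3, 6] / [2, 7] / [4] / [5]
  Insert 2 (step 8): P = [1, 2, 5] / [3, 8] / [4] / [6] / [7];  Q = [1, 3, 6] / [2, 7] / [4] / [5] / [8]
Final shape: (3, 2, 1, 1, 1).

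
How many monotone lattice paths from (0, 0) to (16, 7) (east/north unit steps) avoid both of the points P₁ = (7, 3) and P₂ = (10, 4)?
Number of paths = 115593

Inclusion–exclusion. Total paths: C(23, 16) = 245157. Through P₁: C(10, 7)·C(13, 9) = 85800. Through P₂: C(14, 10)·C(9, 6) = 84084. Since P₁ is strictly southwest of P₂, a monotone path through both must visit P₁ then P₂; paths through both = C(10, 7)·C(4, 3)·C(9, 6) = 40320. Avoid both = 245157 − 85800 − 84084 + 40320 = 115593.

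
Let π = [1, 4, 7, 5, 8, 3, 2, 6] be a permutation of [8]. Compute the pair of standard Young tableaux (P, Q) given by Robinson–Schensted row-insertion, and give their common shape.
P = [1, 2, 5, 6] / [3, 8] / [4] / [7];  Q = [1, 2, 3, 5] / [4, 8] / [6] / [7];  common shape = (4, 2, 1, 1)

Row-insert the values π_1, π_2, … into P one at a time, bumping the leftmost entry strictly greater than the inserted value down to the next row. The recording tableau Q records, in position (i, j), the step at which that cell was added to P.
  Insert 1 (step 1): P = [1];  Q = [1]
  Insert 4 (step 2): P = [1, 4];  Q = [1, 2]
  Insert 7 (step 3): P = [1, 4, 7];  Q = [1, 2, 3]
  Insert 5 (step 4): P = [1, 4, 5] / [7];  Q = [1, 2, 3] / [4]
  Insert 8 (step 5): P = [1, 4, 5, 8] / [7];  Q = [1, 2, 3, 5] / [4]
  Insert 3 (step 6): P = [1, 3, 5, 8] / [4] / [7];  Q = [1, 2, 3, 5] / [4] / [6]
  Insert 2 (step 7): P = [1, 2, 5, 8] / [3] / [4] / [7];  Q = [1, 2, 3, 5] / [4] / [6] / [7]
  Insert 6 (step 8): P = [1, 2, 5, 6] / [3, 8] / [4] / [7];  Q = [1, 2, 3, 5] / [4, 8] / [6] / [7]
Final shape: (4, 2, 1, 1).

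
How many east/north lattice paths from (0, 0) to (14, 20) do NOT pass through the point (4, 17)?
Number of paths = 1390263930

Total paths from (0, 0) to (14, 20): C(34, 14) = 1391975640. Paths through (4, 17): (paths (0, 0) → (4, 17)) × (paths (4, 17) → (14, 20)) = C(21, 4) · C(13, 10) = 5985 · 286 = 1711710. Avoidance count = 1391975640 − 1711710 = 1390263930.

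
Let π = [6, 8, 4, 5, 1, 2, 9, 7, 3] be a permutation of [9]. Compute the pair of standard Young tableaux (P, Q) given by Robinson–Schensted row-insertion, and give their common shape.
P = [1, 2, 3] / [4, 5, 7] / [6, 8, 9];  Q = [1, 2, 7] / [3, 4, 8] / [5, 6, 9];  common shape = (3, 3, 3)

Row-insert the values π_1, π_2, … into P one at a time, bumping the leftmost entry strictly greater than the inserted value down to the next row. The recording tableau Q records, in position (i, j), the step at which that cell was added to P.
  Insert 6 (step 1): P = [6];  Q = [1]
  Insert 8 (step 2): P = [6, 8];  Q = [1, 2]
  Insert 4 (step 3): P = [4, 8] / [6];  Q = [1, 2] / [3]
  Insert 5 (step 4): P = [4, 5] / [6, 8];  Q = [1, 2] / [3, 4]
  Insert 1 (step 5): P = [1, 5] / [4, 8] / [6];  Q = [1, 2] / [3, 4] / [5]
  Insert 2 (step 6): P = [1, 2] / [4, 5] / [6, 8];  Q = [1, 2] / [3, 4] / [5, 6]
  Insert 9 (step 7): P = [1, 2, 9] / [4, 5] / [6, 8];  Q = [1, 2, 7] / [3, 4] / [5, 6]
  Insert 7 (step 8): P = [1, 2, 7] / [4, 5, 9] / [6, 8];  Q = [1, 2, 7] / [3, 4, 8] / [5, 6]
  Insert 3 (step 9): P = [1, 2, 3] / [4, 5, 7] / [6, 8, 9];  Q = [1, 2, 7] / [3, 4, 8] / [5, 6, 9]
Final shape: (3, 3, 3).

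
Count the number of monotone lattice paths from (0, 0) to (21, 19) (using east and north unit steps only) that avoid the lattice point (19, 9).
Number of paths = 130826553000

Total paths from (0, 0) to (21, 19): C(40, 21) = 131282408400. Paths through (19, 9): (paths (0, 0) → (19, 9)) × (paths (19, 9) → (21, 19)) = C(28, 19) · C(12, 2) = 6906900 · 66 = 455855400. Avoidance count = 131282408400 − 455855400 = 130826553000.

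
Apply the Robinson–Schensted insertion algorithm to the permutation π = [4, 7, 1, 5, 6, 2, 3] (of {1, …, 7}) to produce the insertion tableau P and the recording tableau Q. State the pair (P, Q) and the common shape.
P = [1, 2, 3] / [4, 5, 6] / [7];  Q = [1, 2, 5] / [3, 4, 7] / [6];  common shape = (3, 3, 1)

Row-insert the values π_1, π_2, … into P one at a time, bumping the leftmost entry strictly greater than the inserted value down to the next row. The recording tableau Q records, in position (i, j), the step at which that cell was added to P.
  Insert 4 (step 1): P = [4];  Q = [1]
  Insert 7 (step 2): P = [4, 7];  Q = [1, 2]
  Insert 1 (step 3): P = [1, 7] / [4];  Q = [1, 2] / [3]
  Insert 5 (step 4): P = [1, 5] / [4, 7];  Q = [1, 2] / [3, 4]
  Insert 6 (step 5): P = [1, 5, 6] / [4, 7];  Q = [1, 2, 5] / [3, 4]
  Insert 2 (step 6): P = [1, 2, 6] / [4, 5] / [7];  Q = [1, 2, 5] / [3, 4] / [6]
  Insert 3 (step 7): P = [1, 2, 3] / [4, 5, 6] / [7];  Q = [1, 2, 5] / [3, 4, 7] / [6]
Final shape: (3, 3, 1).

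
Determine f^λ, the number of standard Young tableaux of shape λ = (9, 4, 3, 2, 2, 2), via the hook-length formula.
# SYT of shape (9, 4, 3, 2, 2, 2) = 1125590400

Hook-length formula: f^λ = n! / Π hook(c), product over all cells c of the Young diagram. For λ = (9, 4, 3, 2, 2, 2), n = 22 boxes. Hook lengths by row (left-to-right, top-to-bottom): [14, 13, 9, 7, 5, 4, 3, 2, 1]; [8, 7, 3, 1]; [6, 5, 1]; [4, 3]; [3, 2]; [2, 1]. Product of hooks = 998587699200. So f^λ = 22! / 998587699200 = 1124000727777607680000 / 998587699200 = 1125590400.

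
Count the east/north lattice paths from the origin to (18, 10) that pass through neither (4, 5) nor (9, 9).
Number of paths = 11330542

Inclusion–exclusion. Total paths: C(28, 18) = 13123110. Through P₁: C(9, 4)·C(19, 14) = 1465128. Through P₂: C(18, 9)·C(10, 9) = 486200. Since P₁ is strictly southwest of P₂, a monotone path through both must visit P₁ then P₂; paths through both = C(9, 4)·C(9, 5)·C(10, 9) = 158760. Avoid both = 13123110 − 1465128 − 486200 + 158760 = 11330542.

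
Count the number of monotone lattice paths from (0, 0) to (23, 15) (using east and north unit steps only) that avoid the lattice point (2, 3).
Number of paths = 11923113360

Total paths from (0, 0) to (23, 15): C(38, 23) = 15471286560. Paths through (2, 3): (paths (0, 0) → (2, 3)) × (paths (2, 3) → (23, 15)) = C(5, 2) · C(33, 21) = 10 · 354817320 = 3548173200. Avoidance count = 15471286560 − 3548173200 = 11923113360.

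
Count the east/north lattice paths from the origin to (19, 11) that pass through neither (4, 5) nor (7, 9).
Number of paths = 47150306

Inclusion–exclusion. Total paths: C(30, 19) = 54627300. Through P₁: C(9, 4)·C(21, 15) = 6837264. Through P₂: C(16, 7)·C(14, 12) = 1041040. Since P₁ is strictly southwest of P₂, a monotone path through both must visit P₁ then P₂; paths through both = C(9, 4)·C(7, 3)·C(14, 12) = 401310. Avoid both = 54627300 − 6837264 − 1041040 + 401310 = 47150306.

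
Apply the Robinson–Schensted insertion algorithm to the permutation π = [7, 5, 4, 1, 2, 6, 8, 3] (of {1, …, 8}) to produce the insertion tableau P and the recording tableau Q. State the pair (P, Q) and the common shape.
P = [1, 2, 3, 8] / [4, 6] / [5] / [7];  Q = [1, 5, 6, 7] / [2, 8] / [3] / [4];  common shape = (4, 2, 1, 1)

Row-insert the values π_1, π_2, … into P one at a time, bumping the leftmost entry strictly greater than the inserted value down to the next row. The recording tableau Q records, in position (i, j), the step at which that cell was added to P.
  Insert 7 (step 1): P = [7];  Q = [1]
  Insert 5 (step 2): P = [5] / [7];  Q = [1] / [2]
  Insert 4 (step 3): P = [4] / [5] / [7];  Q = [1] / [2] / [3]
  Insert 1 (step 4): P = [1] / [4] / [5] / [7];  Q = [1] / [2] / [3] / [4]
  Insert 2 (step 5): P = [1, 2] / [4] / [5] / [7];  Q = [1, 5] / [2] / [3] / [4]
  Insert 6 (step 6): P = [1, 2, 6] / [4] / [5] / [7];  Q = [1, 5, 6] / [2] / [3] / [4]
  Insert 8 (step 7): P = [1, 2, 6, 8] / [4] / [5] / [7];  Q = [1, 5, 6, 7] / [2] / [3] / [4]
  Insert 3 (step 8): P = [1, 2, 3, 8] / [4, 6] / [5] / [7];  Q = [1, 5, 6, 7] / [2, 8] / [3] / [4]
Final shape: (4, 2, 1, 1).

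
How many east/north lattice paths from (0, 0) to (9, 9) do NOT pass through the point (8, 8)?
Number of paths = 22880

Total paths from (0, 0) to (9, 9): C(18, 9) = 48620. Paths through (8, 8): (paths (0, 0) → (8, 8)) × (paths (8, 8) → (9, 9)) = C(16, 8) · C(2, 1) = 12870 · 2 = 25740. Avoidance count = 48620 − 25740 = 22880.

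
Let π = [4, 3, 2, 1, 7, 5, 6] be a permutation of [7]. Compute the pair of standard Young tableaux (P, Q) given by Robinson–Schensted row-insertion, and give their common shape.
P = [1, 5, 6] / [2, 7] / [3] / [4];  Q = [1, 5, 7] / [2, 6] / [3] / [4];  common shape = (3, 2, 1, 1)

Row-insert the values π_1, π_2, … into P one at a time, bumping the leftmost entry strictly greater than the inserted value down to the next row. The recording tableau Q records, in position (i, j), the step at which that cell was added to P.
  Insert 4 (step 1): P = [4];  Q = [1]
  Insert 3 (step 2): P = [3] / [4];  Q = [1] / [2]
  Insert 2 (step 3): P = [2] / [3] / [4];  Q = [1] / [2] / [3]
  Insert 1 (step 4): P = [1] / [2] / [3] / [4];  Q = [1] / [2] / [3] / [4]
  Insert 7 (step 5): P = [1, 7] / [2] / [3] / [4];  Q = [1, 5] / [2] / [3] / [4]
  Insert 5 (step 6): P = [1, 5] / [2, 7] / [3] / [4];  Q = [1, 5] / [2, 6] / [3] / [4]
  Insert 6 (step 7): P = [1, 5, 6] / [2, 7] / [3] / [4];  Q = [1, 5, 7] / [2, 6] / [3] / [4]
Final shape: (3, 2, 1, 1).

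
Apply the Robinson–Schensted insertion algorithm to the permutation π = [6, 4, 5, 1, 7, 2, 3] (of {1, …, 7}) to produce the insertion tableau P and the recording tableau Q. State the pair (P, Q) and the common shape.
P = [1, 2, 3] / [4, 5, 7] / [6];  Q = [1, 3, 5] / [2, 6, 7] / [4];  common shape = (3, 3, 1)

Row-insert the values π_1, π_2, … into P one at a time, bumping the leftmost entry strictly greater than the inserted value down to the next row. The recording tableau Q records, in position (i, j), the step at which that cell was added to P.
  Insert 6 (step 1): P = [6];  Q = [1]
  Insert 4 (step 2): P = [4] / [6];  Q = [1] / [2]
  Insert 5 (step 3): P = [4, 5] / [6];  Q = [1, 3] / [2]
  Insert 1 (step 4): P = [1, 5] / [4] / [6];  Q = [1, 3] / [2] / [4]
  Insert 7 (step 5): P = [1, 5, 7] / [4] / [6];  Q = [1, 3, 5] / [2] / [4]
  Insert 2 (step 6): P = [1, 2, 7] / [4, 5] / [6];  Q = [1, 3, 5] / [2, 6] / [4]
  Insert 3 (step 7): P = [1, 2, 3] / [4, 5, 7] / [6];  Q = [1, 3, 5] / [2, 6, 7] / [4]
Final shape: (3, 3, 1).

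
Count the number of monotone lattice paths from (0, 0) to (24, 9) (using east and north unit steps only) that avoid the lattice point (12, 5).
Number of paths = 27304940

Total paths from (0, 0) to (24, 9): C(33, 24) = 38567100. Paths through (12, 5): (paths (0, 0) → (12, 5)) × (paths (12, 5) → (24, 9)) = C(17, 12) · C(16, 12) = 6188 · 1820 = 11262160. Avoidance count = 38567100 − 11262160 = 27304940.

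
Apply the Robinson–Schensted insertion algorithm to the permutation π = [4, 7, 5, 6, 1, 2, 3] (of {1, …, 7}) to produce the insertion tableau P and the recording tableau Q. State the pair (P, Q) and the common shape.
P = [1, 2, 3] / [4, 5, 6] / [7];  Q = [1, 2, 4] / [3, 6, 7] / [5];  common shape = (3, 3, 1)

Row-insert the values π_1, π_2, … into P one at a time, bumping the leftmost entry strictly greater than the inserted value down to the next row. The recording tableau Q records, in position (i, j), the step at which that cell was added to P.
  Insert 4 (step 1): P = [4];  Q = [1]
  Insert 7 (step 2): P = [4, 7];  Q = [1, 2]
  Insert 5 (step 3): P = [4, 5] / [7];  Q = [1, 2] / [3]
  Insert 6 (step 4): P = [4, 5, 6] / [7];  Q = [1, 2, 4] / [3]
  Insert 1 (step 5): P = [1, 5, 6] / [4] / [7];  Q = [1, 2, 4] / [3] / [5]
  Insert 2 (step 6): P = [1, 2, 6] / [4, 5] / [7];  Q = [1, 2, 4] / [3, 6] / [5]
  Insert 3 (step 7): P = [1, 2, 3] / [4, 5, 6] / [7];  Q = [1, 2, 4] / [3, 6, 7] / [5]
Final shape: (3, 3, 1).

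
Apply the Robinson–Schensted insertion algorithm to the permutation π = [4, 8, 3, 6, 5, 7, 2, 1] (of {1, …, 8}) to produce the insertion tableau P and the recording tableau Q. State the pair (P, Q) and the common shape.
P = [1, 5, 7] / [2, 6] / [3] / [4] / [8];  Q = [1, 2, 6] / [3, 4] / [5] / [7] / [8];  common shape = (3, 2, 1, 1, 1)

Row-insert the values π_1, π_2, … into P one at a time, bumping the leftmost entry strictly greater than the inserted value down to the next row. The recording tableau Q records, in position (i, j), the step at which that cell was added to P.
  Insert 4 (step 1): P = [4];  Q = [1]
  Insert 8 (step 2): P = [4, 8];  Q = [1, 2]
  Insert 3 (step 3): P = [3, 8] / [4];  Q = [1, 2] / [3]
  Insert 6 (step 4): P = [3, 6] / [4, 8];  Q = [1, 2] / [3, 4]
  Insert 5 (step 5): P = [3, 5] / [4, 6] / [8];  Q = [1, 2] / [3, 4] / [5]
  Insert 7 (step 6): P = [3, 5, 7] / [4, 6] / [8];  Q = [1, 2, 6] / [3, 4] / [5]
  Insert 2 (step 7): P = [2, 5, 7] / [3, 6] / [4] / [8];  Q = [1, 2, 6] / [3, 4] / [5] / [7]
  Insert 1 (step 8): P = [1, 5, 7] / [2, 6] / [3] / [4] / [8];  Q = [1, 2, 6] / [3, 4] / [5] / [7] / [8]
Final shape: (3, 2, 1, 1, 1).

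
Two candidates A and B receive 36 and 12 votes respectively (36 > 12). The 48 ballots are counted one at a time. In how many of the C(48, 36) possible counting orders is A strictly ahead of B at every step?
Strict-lead orderings = 34834267234

Total orderings of the 48 votes with 36 for A: C(48, 36) = 69668534468. By the Bertrand ballot formula (Cycle Lemma / reflection principle), the number of orderings in which A is strictly ahead of B throughout is (p − q)/(p + q) · C(p + q, p) = (36 − 12)/(36 + 12) · 69668534468 = 34834267234.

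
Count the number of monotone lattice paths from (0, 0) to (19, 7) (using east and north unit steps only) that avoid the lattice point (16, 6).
Number of paths = 359348

Total paths from (0, 0) to (19, 7): C(26, 19) = 657800. Paths through (16, 6): (paths (0, 0) → (16, 6)) × (paths (16, 6) → (19, 7)) = C(22, 16) · C(4, 3) = 74613 · 4 = 298452. Avoidance count = 657800 − 298452 = 359348.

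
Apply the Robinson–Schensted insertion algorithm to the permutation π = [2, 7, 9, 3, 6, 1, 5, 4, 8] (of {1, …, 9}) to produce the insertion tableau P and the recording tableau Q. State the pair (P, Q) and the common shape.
P = [1, 3, 4, 8] / [2, 5] / [6, 9] / [7];  Q = [1, 2, 3, 9] / [4, 5] / [6, 7] / [8];  common shape = (4, 2, 2, 1)

Row-insert the values π_1, π_2, … into P one at a time, bumping the leftmost entry strictly greater than the inserted value down to the next row. The recording tableau Q records, in position (i, j), the step at which that cell was added to P.
  Insert 2 (step 1): P = [2];  Q = [1]
  Insert 7 (step 2): P = [2, 7];  Q = [1, 2]
  Insert 9 (step 3): P = [2, 7, 9];  Q = [1, 2, 3]
  Insert 3 (step 4): P = [2, 3, 9] / [7];  Q = [1, 2, 3] / [4]
  Insert 6 (step 5): P = [2, 3, 6] / [7, 9];  Q = [1, 2, 3] / [4, 5]
  Insert 1 (step 6): P = [1, 3, 6] / [2, 9] / [7];  Q = [1, 2, 3] / [4, 5] / [6]
  Insert 5 (step 7): P = [1, 3, 5] / [2, 6] / [7, 9];  Q = [1, 2, 3] / [4, 5] / [6, 7]
  Insert 4 (step 8): P = [1, 3, 4] / [2, 5] / [6, 9] / [7];  Q = [1, 2, 3] / [4, 5] / [6, 7] / [8]
  Insert 8 (step 9): P = [1, 3, 4, 8] / [2, 5] / [6, 9] / [7];  Q = [1, 2, 3, 9] / [4, 5] / [6, 7] / [8]
Final shape: (4, 2, 2, 1).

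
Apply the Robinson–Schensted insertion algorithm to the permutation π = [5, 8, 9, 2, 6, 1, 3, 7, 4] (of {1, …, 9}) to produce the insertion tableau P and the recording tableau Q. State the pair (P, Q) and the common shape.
P = [1, 3, 4] / [2, 6, 7] / [5, 8, 9];  Q = [1, 2, 3] / [4, 5, 8] / [6, 7, 9];  common shape = (3, 3, 3)

Row-insert the values π_1, π_2, … into P one at a time, bumping the leftmost entry strictly greater than the inserted value down to the next row. The recording tableau Q records, in position (i, j), the step at which that cell was added to P.
  Insert 5 (step 1): P = [5];  Q = [1]
  Insert 8 (step 2): P = [5, 8];  Q = [1, 2]
  Insert 9 (step 3): P = [5, 8, 9];  Q = [1, 2, 3]
  Insert 2 (step 4): P = [2, 8, 9] / [5];  Q = [1, 2, 3] / [4]
  Insert 6 (step 5): P = [2, 6, 9] / [5, 8];  Q = [1, 2, 3] / [4, 5]
  Insert 1 (step 6): P = [1, 6, 9] / [2, 8] / [5];  Q = [1, 2, 3] / [4, 5] / [6]
  Insert 3 (step 7): P = [1, 3, 9] / [2, 6] / [5, 8];  Q = [1, 2, 3] / [4, 5] / [6, 7]
  Insert 7 (step 8): P = [1, 3, 7] / [2, 6, 9] / [5, 8];  Q = [1, 2, 3] / [4, 5, 8] / [6, 7]
  Insert 4 (step 9): P = [1, 3, 4] / [2, 6, 7] / [5, 8, 9];  Q = [1, 2, 3] / [4, 5, 8] / [6, 7, 9]
Final shape: (3, 3, 3).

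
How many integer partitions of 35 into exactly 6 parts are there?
p(35, 6 parts) = 1057

Partitions of n into exactly k parts are in bijection with partitions of n − k into at most k parts (subtract 1 from each part). So p(35, exactly 6) = p(29, parts ≤ 6). Computing via the recurrence p(m, j) = p(m, j−1) + p(m−j, j) gives 1057.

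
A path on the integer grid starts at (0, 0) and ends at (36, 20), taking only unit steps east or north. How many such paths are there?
Number of paths = 785613562163430

A monotone lattice path from (0, 0) to (36, 20) consists of 36 east steps and 20 north steps in some order, so it is determined by which 36 of the 56 steps are east. The count is C(56, 36) = 785613562163430.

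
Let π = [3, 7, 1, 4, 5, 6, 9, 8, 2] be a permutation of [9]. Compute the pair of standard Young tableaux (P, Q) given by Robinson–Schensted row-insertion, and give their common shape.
P = [1, 2, 5, 6, 8] / [3, 4, 9] / [7];  Q = [1, 2, 5, 6, 7] / [3, 4, 8] / [9];  common shape = (5, 3, 1)

Row-insert the values π_1, π_2, … into P one at a time, bumping the leftmost entry strictly greater than the inserted value down to the next row. The recording tableau Q records, in position (i, j), the step at which that cell was added to P.
  Insert 3 (step 1): P = [3];  Q = [1]
  Insert 7 (step 2): P = [3, 7];  Q = [1, 2]
  Insert 1 (step 3): P = [1, 7] / [3];  Q = [1, 2] / [3]
  Insert 4 (step 4): P = [1, 4] / [3, 7];  Q = [1, 2] / [3, 4]
  Insert 5 (step 5): P = [1, 4, 5] / [3, 7];  Q = [1, 2, 5] / [3, 4]
  Insert 6 (step 6): P = [1, 4, 5, 6] / [3, 7];  Q = [1, 2, 5, 6] / [3, 4]
  Insert 9 (step 7): P = [1, 4, 5, 6, 9] / [3, 7];  Q = [1, 2, 5, 6, 7] / [3, 4]
  Insert 8 (step 8): P = [1, 4, 5, 6, 8] / [3, 7, 9];  Q = [1, 2, 5, 6, 7] / [3, 4, 8]
  Insert 2 (step 9): P = [1, 2, 5, 6, 8] / [3, 4, 9] / [7];  Q = [1, 2, 5, 6, 7] / [3, 4, 8] / [9]
Final shape: (5, 3, 1).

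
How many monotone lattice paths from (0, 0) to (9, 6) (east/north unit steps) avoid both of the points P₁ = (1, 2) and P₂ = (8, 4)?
Number of paths = 2359

Inclusion–exclusion. Total paths: C(15, 9) = 5005. Through P₁: C(3, 1)·C(12, 8) = 1485. Through P₂: C(12, 8)·C(3, 1) = 1485. Since P₁ is strictly southwest of P₂, a monotone path through both must visit P₁ then P₂; paths through both = C(3, 1)·C(9, 7)·C(3, 1) = 324. Avoid both = 5005 − 1485 − 1485 + 324 = 2359.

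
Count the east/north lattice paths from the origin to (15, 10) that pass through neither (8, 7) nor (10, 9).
Number of paths = 2173952

Inclusion–exclusion. Total paths: C(25, 15) = 3268760. Through P₁: C(15, 8)·C(10, 7) = 772200. Through P₂: C(19, 10)·C(6, 5) = 554268. Since P₁ is strictly southwest of P₂, a monotone path through both must visit P₁ then P₂; paths through both = C(15, 8)·C(4, 2)·C(6, 5) = 231660. Avoid both = 3268760 − 772200 − 554268 + 231660 = 2173952.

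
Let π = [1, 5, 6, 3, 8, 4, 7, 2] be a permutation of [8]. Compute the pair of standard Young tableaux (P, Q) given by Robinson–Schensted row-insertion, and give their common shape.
P = [1, 2, 4, 7] / [3, 6, 8] / [5];  Q = [1, 2, 3, 5] / [4, 6, 7] / [8];  common shape = (4, 3, 1)

Row-insert the values π_1, π_2, … into P one at a time, bumping the leftmost entry strictly greater than the inserted value down to the next row. The recording tableau Q records, in position (i, j), the step at which that cell was added to P.
  Insert 1 (step 1): P = [1];  Q = [1]
  Insert 5 (step 2): P = [1, 5];  Q = [1, 2]
  Insert 6 (step 3): P = [1, 5, 6];  Q = [1, 2, 3]
  Insert 3 (step 4): P = [1, 3, 6] / [5];  Q = [1, 2, 3] / [4]
  Insert 8 (step 5): P = [1, 3, 6, 8] / [5];  Q = [1, 2, 3, 5] / [4]
  Insert 4 (step 6): P = [1, 3, 4, 8] / [5, 6];  Q = [1, 2, 3, 5] / [4, 6]
  Insert 7 (step 7): P = [1, 3, 4, 7] / [5, 6, 8];  Q = [1, 2, 3, 5] / [4, 6, 7]
  Insert 2 (step 8): P = [1, 2, 4, 7] / [3, 6, 8] / [5];  Q = [1, 2, 3, 5] / [4, 6, 7] / [8]
Final shape: (4, 3, 1).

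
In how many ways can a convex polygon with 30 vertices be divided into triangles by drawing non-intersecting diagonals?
C_28 = 263747951750360

These polygon triangulations are counted by the Catalan number C_n = (1/(n + 1)) · C(2n, n). For n = 28: C_28 = (1/29) · C(56, 28) = 7648690600760440/29 = 263747951750360.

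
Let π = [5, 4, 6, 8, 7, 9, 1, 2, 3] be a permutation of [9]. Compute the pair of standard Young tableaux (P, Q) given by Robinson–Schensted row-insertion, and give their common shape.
P = [1, 2, 3, 9] / [4, 6, 7] / [5, 8];  Q = [1, 3, 4, 6] / [2, 5, 9] / [7, 8];  common shape = (4, 3, 2)

Row-insert the values π_1, π_2, … into P one at a time, bumping the leftmost entry strictly greater than the inserted value down to the next row. The recording tableau Q records, in position (i, j), the step at which that cell was added to P.
  Insert 5 (step 1): P = [5];  Q = [1]
  Insert 4 (step 2): P = [4] / [5];  Q = [1] / [2]
  Insert 6 (step 3): P = [4, 6] / [5];  Q = [1, 3] / [2]
  Insert 8 (step 4): P = [4, 6, 8] / [5];  Q = [1, 3, 4] / [2]
  Insert 7 (step 5): P = [4, 6, 7] / [5, 8];  Q = [1, 3, 4] / [2, 5]
  Insert 9 (step 6): P = [4, 6, 7, 9] / [5, 8];  Q = [1, 3, 4, 6] / [2, 5]
  Insert 1 (step 7): P = [1, 6, 7, 9] / [4, 8] / [5];  Q = [1, 3, 4, 6] / [2, 5] / [7]
  Insert 2 (step 8): P = [1, 2, 7, 9] / [4, 6] / [5, 8];  Q = [1, 3, 4, 6] / [2, 5] / [7, 8]
  Insert 3 (step 9): P = [1, 2, 3, 9] / [4, 6, 7] / [5, 8];  Q = [1, 3, 4, 6] / [2, 5, 9] / [7, 8]
Final shape: (4, 3, 2).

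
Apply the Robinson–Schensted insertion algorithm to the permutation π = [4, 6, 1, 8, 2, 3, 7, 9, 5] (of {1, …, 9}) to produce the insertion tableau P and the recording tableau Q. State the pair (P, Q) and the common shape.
P = [1, 2, 3, 5, 9] / [4, 6, 7] / [8];  Q = [1, 2, 4, 7, 8] / [3, 5, 6] / [9];  common shape = (5, 3, 1)

Row-insert the values π_1, π_2, … into P one at a time, bumping the leftmost entry strictly greater than the inserted value down to the next row. The recording tableau Q records, in position (i, j), the step at which that cell was added to P.
  Insert 4 (step 1): P = [4];  Q = [1]
  Insert 6 (step 2): P = [4, 6];  Q = [1, 2]
  Insert 1 (step 3): P = [1, 6] / [4];  Q = [1, 2] / [3]
  Insert 8 (step 4): P = [1, 6, 8] / [4];  Q = [1, 2, 4] / [3]
  Insert 2 (step 5): P = [1, 2, 8] / [4, 6];  Q = [1, 2, 4] / [3, 5]
  Insert 3 (step 6): P = [1, 2, 3] / [4, 6, 8];  Q = [1, 2, 4] / [3, 5, 6]
  Insert 7 (step 7): P = [1, 2, 3, 7] / [4, 6, 8];  Q = [1, 2, 4, 7] / [3, 5, 6]
  Insert 9 (step 8): P = [1, 2, 3, 7, 9] / [4, 6, 8];  Q = [1, 2, 4, 7, 8] / [3, 5, 6]
  Insert 5 (step 9): P = [1, 2, 3, 5, 9] / [4, 6, 7] / [8];  Q = [1, 2, 4, 7, 8] / [3, 5, 6] / [9]
Final shape: (5, 3, 1).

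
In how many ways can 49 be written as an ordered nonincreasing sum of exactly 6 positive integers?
p(49, 6 parts) = 4935

Partitions of n into exactly k parts are in bijection with partitions of n − k into at most k parts (subtract 1 from each part). So p(49, exactly 6) = p(43, parts ≤ 6). Computing via the recurrence p(m, j) = p(m, j−1) + p(m−j, j) gives 4935.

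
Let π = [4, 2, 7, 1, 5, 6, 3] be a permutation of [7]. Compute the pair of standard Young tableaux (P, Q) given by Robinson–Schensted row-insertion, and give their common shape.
P = [1, 3, 6] / [2, 5] / [4, 7];  Q = [1, 3, 6] / [2, 5] / [4, 7];  common shape = (3, 2, 2)

Row-insert the values π_1, π_2, … into P one at a time, bumping the leftmost entry strictly greater than the inserted value down to the next row. The recording tableau Q records, in position (i, j), the step at which that cell was added to P.
  Insert 4 (step 1): P = [4];  Q = [1]
  Insert 2 (step 2): P = [2] / [4];  Q = [1] / [2]
  Insert 7 (step 3): P = [2, 7] / [4];  Q = [1, 3] / [2]
  Insert 1 (step 4): P = [1, 7] / [2] / [4];  Q = [1, 3] / [2] / [4]
  Insert 5 (step 5): P = [1, 5] / [2, 7] / [4];  Q = [1, 3] / [2, 5] / [4]
  Insert 6 (step 6): P = [1, 5, 6] / [2, 7] / [4];  Q = [1, 3, 6] / [2, 5] / [4]
  Insert 3 (step 7): P = [1, 3, 6] / [2, 5] / [4, 7];  Q = [1, 3, 6] / [2, 5] / [4, 7]
Final shape: (3, 2, 2).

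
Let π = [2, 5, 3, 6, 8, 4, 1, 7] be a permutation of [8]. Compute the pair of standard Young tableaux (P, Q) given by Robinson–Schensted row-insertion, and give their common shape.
P = [1, 3, 4, 7] / [2, 6, 8] / [5];  Q = [1, 2, 4, 5] / [3, 6, 8] / [7];  common shape = (4, 3, 1)

Row-insert the values π_1, π_2, … into P one at a time, bumping the leftmost entry strictly greater than the inserted value down to the next row. The recording tableau Q records, in position (i, j), the step at which that cell was added to P.
  Insert 2 (step 1): P = [2];  Q = [1]
  Insert 5 (step 2): P = [2, 5];  Q = [1, 2]
  Insert 3 (step 3): P = [2, 3] / [5];  Q = [1, 2] / [3]
  Insert 6 (step 4): P = [2, 3, 6] / [5];  Q = [1, 2, 4] / [3]
  Insert 8 (step 5): P = [2, 3, 6, 8] / [5];  Q = [1, 2, 4, 5] / [3]
  Insert 4 (step 6): P = [2, 3, 4, 8] / [5, 6];  Q = [1, 2, 4, 5] / [3, 6]
  Insert 1 (step 7): P = [1, 3, 4, 8] / [2, 6] / [5];  Q = [1, 2, 4, 5] / [3, 6] / [7]
  Insert 7 (step 8): P = [1, 3, 4, 7] / [2, 6, 8] / [5];  Q = [1, 2, 4, 5] / [3, 6, 8] / [7]
Final shape: (4, 3, 1).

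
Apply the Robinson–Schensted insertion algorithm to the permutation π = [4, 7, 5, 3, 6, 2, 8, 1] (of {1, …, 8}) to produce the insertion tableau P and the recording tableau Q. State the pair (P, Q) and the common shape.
P = [1, 5, 6, 8] / [2] / [3] / [4] / [7];  Q = [1, 2, 5, 7] / [3] / [4] / [6] / [8];  common shape = (4, 1, 1, 1, 1)

Row-insert the values π_1, π_2, … into P one at a time, bumping the leftmost entry strictly greater than the inserted value down to the next row. The recording tableau Q records, in position (i, j), the step at which that cell was added to P.
  Insert 4 (step 1): P = [4];  Q = [1]
  Insert 7 (step 2): P = [4, 7];  Q = [1, 2]
  Insert 5 (step 3): P = [4, 5] / [7];  Q = [1, 2] / [3]
  Insert 3 (step 4): P = [3, 5] / [4] / [7];  Q = [1, 2] / [3] / [4]
  Insert 6 (step 5): P = [3, 5, 6] / [4] / [7];  Q = [1, 2, 5] / [3] / [4]
  Insert 2 (step 6): P = [2, 5, 6] / [3] / [4] / [7];  Q = [1, 2, 5] / [3] / [4] / [6]
  Insert 8 (step 7): P = [2, 5, 6, 8] / [3] / [4] / [7];  Q = [1, 2, 5, 7] / [3] / [4] / [6]
  Insert 1 (step 8): P = [1, 5, 6, 8] / [2] / [3] / [4] / [7];  Q = [1, 2, 5, 7] / [3] / [4] / [6] / [8]
Final shape: (4, 1, 1, 1, 1).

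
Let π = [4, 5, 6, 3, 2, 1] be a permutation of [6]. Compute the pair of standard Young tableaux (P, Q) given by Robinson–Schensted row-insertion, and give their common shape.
P = [1, 5, 6] / [2] / [3] / [4];  Q = [1, 2, 3] / [4] / [5] / [6];  common shape = (3, 1, 1, 1)

Row-insert the values π_1, π_2, … into P one at a time, bumping the leftmost entry strictly greater than the inserted value down to the next row. The recording tableau Q records, in position (i, j), the step at which that cell was added to P.
  Insert 4 (step 1): P = [4];  Q = [1]
  Insert 5 (step 2): P = [4, 5];  Q = [1, 2]
  Insert 6 (step 3): P = [4, 5, 6];  Q = [1, 2, 3]
  Insert 3 (step 4): P = [3, 5, 6] / [4];  Q = [1, 2, 3] / [4]
  Insert 2 (step 5): P = [2, 5, 6] / [3] / [4];  Q = [1, 2, 3] / [4] / [5]
  Insert 1 (step 6): P = [1, 5, 6] / [2] / [3] / [4];  Q = [1, 2, 3] / [4] / [5] / [6]
Final shape: (3, 1, 1, 1).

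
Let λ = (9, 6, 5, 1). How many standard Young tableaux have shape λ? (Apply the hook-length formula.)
# SYT of shape (9, 6, 5, 1) = 67897830

Hook-length formula: f^λ = n! / Π hook(c), product over all cells c of the Young diagram. For λ = (9, 6, 5, 1), n = 21 boxes. Hook lengths by row (left-to-right, top-to-bottom): [12, 10, 9, 8, 7, 5, 3, 2, 1]; [8, 6, 5, 4, 3, 1]; [6, 4, 3, 2, 1]; [1]. Product of hooks = 752467968000. So f^λ = 21! / 752467968000 = 51090942171709440000 / 752467968000 = 67897830.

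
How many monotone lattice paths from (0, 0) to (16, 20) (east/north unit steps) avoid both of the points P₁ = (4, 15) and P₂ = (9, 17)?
Number of paths = 6918708942

Inclusion–exclusion. Total paths: C(36, 16) = 7307872110. Through P₁: C(19, 4)·C(17, 12) = 23984688. Through P₂: C(26, 9)·C(10, 7) = 374946000. Since P₁ is strictly southwest of P₂, a monotone path through both must visit P₁ then P₂; paths through both = C(19, 4)·C(7, 5)·C(10, 7) = 9767520. Avoid both = 7307872110 − 23984688 − 374946000 + 9767520 = 6918708942.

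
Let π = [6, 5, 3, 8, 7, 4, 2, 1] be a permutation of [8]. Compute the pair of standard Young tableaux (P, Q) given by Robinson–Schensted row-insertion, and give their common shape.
P = [1, 4] / [2, 7] / [3, 8] / [5] / [6];  Q = [1, 4] / [2, 5] / [3, 6] / [7] / [8];  common shape = (2, 2, 2, 1, 1)

Row-insert the values π_1, π_2, … into P one at a time, bumping the leftmost entry strictly greater than the inserted value down to the next row. The recording tableau Q records, in position (i, j), the step at which that cell was added to P.
  Insert 6 (step 1): P = [6];  Q = [1]
  Insert 5 (step 2): P = [5] / [6];  Q = [1] / [2]
  Insert 3 (step 3): P = [3] / [5] / [6];  Q = [1] / [2] / [3]
  Insert 8 (step 4): P = [3, 8] / [5] / [6];  Q = [1, 4] / [2] / [3]
  Insert 7 (step 5): P = [3, 7] / [5, 8] / [6];  Q = [1, 4] / [2, 5] / [3]
  Insert 4 (step 6): P = [3, 4] / [5, 7] / [6, 8];  Q = [1, 4] / [2, 5] / [3, 6]
  Insert 2 (step 7): P = [2, 4] / [3, 7] / [5, 8] / [6];  Q = [1, 4] / [2, 5] / [3, 6] / [7]
  Insert 1 (step 8): P = [1, 4] / [2, 7] / [3, 8] / [5] / [6];  Q = [1, 4] / [2, 5] / [3, 6] / [7] / [8]
Final shape: (2, 2, 2, 1, 1).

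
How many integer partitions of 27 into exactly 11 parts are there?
p(27, 11 parts) = 219

Partitions of n into exactly k parts are in bijection with partitions of n − k into at most k parts (subtract 1 from each part). So p(27, exactly 11) = p(16, parts ≤ 11). Computing via the recurrence p(m, j) = p(m, j−1) + p(m−j, j) gives 219.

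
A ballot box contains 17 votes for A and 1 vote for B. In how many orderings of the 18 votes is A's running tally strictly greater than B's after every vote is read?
Strict-lead orderings = 16

Total orderings of the 18 votes with 17 for A: C(18, 17) = 18. By the Bertrand ballot formula (Cycle Lemma / reflection principle), the number of orderings in which A is strictly ahead of B throughout is (p − q)/(p + q) · C(p + q, p) = (17 − 1)/(17 + 1) · 18 = 16.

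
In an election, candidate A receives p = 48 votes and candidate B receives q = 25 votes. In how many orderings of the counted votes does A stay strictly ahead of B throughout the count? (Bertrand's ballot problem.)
Strict-lead orderings = 7314240729121905852

Total orderings of the 73 votes with 48 for A: C(73, 48) = 23214764053299962052. By the Bertrand ballot formula (Cycle Lemma / reflection principle), the number of orderings in which A is strictly ahead of B throughout is (p − q)/(p + q) · C(p + q, p) = (48 − 25)/(48 + 25) · 23214764053299962052 = 7314240729121905852.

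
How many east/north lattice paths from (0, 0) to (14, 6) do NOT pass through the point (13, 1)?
Number of paths = 38676

Total paths from (0, 0) to (14, 6): C(20, 14) = 38760. Paths through (13, 1): (paths (0, 0) → (13, 1)) × (paths (13, 1) → (14, 6)) = C(14, 13) · C(6, 1) = 14 · 6 = 84. Avoidance count = 38760 − 84 = 38676.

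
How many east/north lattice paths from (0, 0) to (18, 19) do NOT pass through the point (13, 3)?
Number of paths = 17661236460

Total paths from (0, 0) to (18, 19): C(37, 18) = 17672631900. Paths through (13, 3): (paths (0, 0) → (13, 3)) × (paths (13, 3) → (18, 19)) = C(16, 13) · C(21, 5) = 560 · 20349 = 11395440. Avoidance count = 17672631900 − 11395440 = 17661236460.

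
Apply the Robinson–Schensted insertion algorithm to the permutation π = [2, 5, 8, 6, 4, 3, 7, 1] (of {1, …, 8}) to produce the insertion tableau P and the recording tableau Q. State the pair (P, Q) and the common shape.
P = [1, 3, 6, 7] / [2] / [4] / [5] / [8];  Q = [1, 2, 3, 7] / [4] / [5] / [6] / [8];  common shape = (4, 1, 1, 1, 1)

Row-insert the values π_1, π_2, … into P one at a time, bumping the leftmost entry strictly greater than the inserted value down to the next row. The recording tableau Q records, in position (i, j), the step at which that cell was added to P.
  Insert 2 (step 1): P = [2];  Q = [1]
  Insert 5 (step 2): P = [2, 5];  Q = [1, 2]
  Insert 8 (step 3): P = [2, 5, 8];  Q = [1, 2, 3]
  Insert 6 (step 4): P = [2, 5, 6] / [8];  Q = [1, 2, 3] / [4]
  Insert 4 (step 5): P = [2, 4, 6] / [5] / [8];  Q = [1, 2, 3] / [4] / [5]
  Insert 3 (step 6): P = [2, 3, 6] / [4] / [5] / [8];  Q = [1, 2, 3] / [4] / [5] / [6]
  Insert 7 (step 7): P = [2, 3, 6, 7] / [4] / [5] / [8];  Q = [1, 2, 3, 7] / [4] / [5] / [6]
  Insert 1 (step 8): P = [1, 3, 6, 7] / [2] / [4] / [5] / [8];  Q = [1, 2, 3, 7] / [4] / [5] / [6] / [8]
Final shape: (4, 1, 1, 1, 1).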